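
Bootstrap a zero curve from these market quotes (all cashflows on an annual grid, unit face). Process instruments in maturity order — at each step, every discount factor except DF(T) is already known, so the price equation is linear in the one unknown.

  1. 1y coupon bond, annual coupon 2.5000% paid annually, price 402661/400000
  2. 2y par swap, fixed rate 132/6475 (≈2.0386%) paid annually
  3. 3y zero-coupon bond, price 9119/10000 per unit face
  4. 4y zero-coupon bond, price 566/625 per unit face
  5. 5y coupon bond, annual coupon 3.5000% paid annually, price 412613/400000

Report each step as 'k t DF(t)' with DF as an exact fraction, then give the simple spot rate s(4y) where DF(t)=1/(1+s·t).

1 1 9821/10000
2 2 2401/2500
3 3 9119/10000
4 4 566/625
5 5 1739/2000
s(4y) = (1/(566/625) − 1)/(4) = 59/2264 ≈ 2.6060%

step 1 [1y] bond c/1=1/40: DF=(402661/400000 − 1/40·(0))/(1+1/40) = 9821/10000 ≈ 0.982100
step 2 [2y] swap r/1=132/6475: DF=(1 − 132/6475·(0.982100))/(1+132/6475) = 2401/2500 ≈ 0.960400
step 3 [3y] zero: DF = P = 9119/10000 ≈ 0.911900
step 4 [4y] zero: DF = P = 566/625 ≈ 0.905600
step 5 [5y] bond c/1=7/200: DF=(412613/400000 − 7/200·(0.982100+0.960400+0.911900+0.905600))/(1+7/200) = 1739/2000 ≈ 0.869500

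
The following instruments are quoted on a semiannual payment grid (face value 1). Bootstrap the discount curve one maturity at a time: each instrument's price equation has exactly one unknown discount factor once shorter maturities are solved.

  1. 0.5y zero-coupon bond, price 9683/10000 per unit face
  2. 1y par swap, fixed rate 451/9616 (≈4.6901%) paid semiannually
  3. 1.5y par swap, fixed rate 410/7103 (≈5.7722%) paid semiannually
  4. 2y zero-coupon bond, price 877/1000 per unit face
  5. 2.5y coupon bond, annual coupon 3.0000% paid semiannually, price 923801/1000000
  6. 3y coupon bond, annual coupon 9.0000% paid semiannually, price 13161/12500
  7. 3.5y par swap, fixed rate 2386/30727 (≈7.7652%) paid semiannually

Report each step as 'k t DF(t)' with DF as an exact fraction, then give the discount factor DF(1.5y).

step 1 [0.5y] zero: DF = P = 9683/10000 ≈ 0.968300
step 2 [1y] swap r/2=451/19232: DF=(1 − 451/19232·(0.968300))/(1+451/19232) = 9549/10000 ≈ 0.954900
step 3 [1.5y] swap r/2=205/7103: DF=(1 − 205/7103·(0.968300+0.954900))/(1+205/7103) = 459/500 ≈ 0.918000
step 4 [2y] zero: DF = P = 877/1000 ≈ 0.877000
step 5 [2.5y] bond c/2=3/200: DF=(923801/1000000 − 3/200·(0.968300+0.954900+0.918000+0.877000))/(1+3/200) = 1069/1250 ≈ 0.855200
step 6 [3y] bond c/2=9/200: DF=(13161/12500 − 9/200·(0.968300+0.954900+0.918000+0.877000+0.855200))/(1+9/200) = 4053/5000 ≈ 0.810600
step 7 [3.5y] swap r/2=1193/30727: DF=(1 − 1193/30727·(0.968300+0.954900+0.918000+0.877000+0.855200+0.810600))/(1+1193/30727) = 3807/5000 ≈ 0.761400

1 1/2 9683/10000
2 1 9549/10000
3 3/2 459/500
4 2 877/1000
5 5/2 1069/1250
6 3 4053/5000
7 7/2 3807/5000
DF(1.5y) = 459/500 ≈ 0.918000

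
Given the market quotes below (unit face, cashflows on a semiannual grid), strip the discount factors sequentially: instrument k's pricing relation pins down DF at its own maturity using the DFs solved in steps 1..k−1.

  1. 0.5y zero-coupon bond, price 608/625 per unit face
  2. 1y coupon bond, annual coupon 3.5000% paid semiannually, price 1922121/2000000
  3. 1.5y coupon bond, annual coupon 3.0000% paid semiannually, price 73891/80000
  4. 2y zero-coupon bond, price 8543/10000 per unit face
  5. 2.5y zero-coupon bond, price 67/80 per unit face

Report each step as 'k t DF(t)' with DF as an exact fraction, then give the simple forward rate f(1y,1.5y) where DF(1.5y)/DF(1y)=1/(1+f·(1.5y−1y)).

1 1/2 608/625
2 1 4639/5000
3 3/2 8819/10000
4 2 8543/10000
5 5/2 67/80
f(1y,1.5y) = ((4639/5000)/(8819/10000) − 1)/(1/2) = 918/8819 ≈ 10.4093%

step 1 [0.5y] zero: DF = P = 608/625 ≈ 0.972800
step 2 [1y] bond c/2=7/400: DF=(1922121/2000000 − 7/400·(0.972800))/(1+7/400) = 4639/5000 ≈ 0.927800
step 3 [1.5y] bond c/2=3/200: DF=(73891/80000 − 3/200·(0.972800+0.927800))/(1+3/200) = 8819/10000 ≈ 0.881900
step 4 [2y] zero: DF = P = 8543/10000 ≈ 0.854300
step 5 [2.5y] zero: DF = P = 67/80 ≈ 0.837500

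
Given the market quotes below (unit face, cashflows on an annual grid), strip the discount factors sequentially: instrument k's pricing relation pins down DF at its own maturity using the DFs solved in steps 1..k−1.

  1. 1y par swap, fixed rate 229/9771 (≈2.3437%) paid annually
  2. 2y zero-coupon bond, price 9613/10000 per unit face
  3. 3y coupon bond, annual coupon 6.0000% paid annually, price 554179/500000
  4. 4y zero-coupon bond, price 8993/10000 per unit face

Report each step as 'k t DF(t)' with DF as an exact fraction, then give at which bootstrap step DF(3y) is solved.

step 1 [1y] swap r/1=229/9771: DF=(1 − 229/9771·(0))/(1+229/9771) = 9771/10000 ≈ 0.977100
step 2 [2y] zero: DF = P = 9613/10000 ≈ 0.961300
step 3 [3y] bond c/1=3/50: DF=(554179/500000 − 3/50·(0.977100+0.961300))/(1+3/50) = 9359/10000 ≈ 0.935900
step 4 [4y] zero: DF = P = 8993/10000 ≈ 0.899300

1 1 9771/10000
2 2 9613/10000
3 3 9359/10000
4 4 8993/10000
DF(3y) is solved at step 3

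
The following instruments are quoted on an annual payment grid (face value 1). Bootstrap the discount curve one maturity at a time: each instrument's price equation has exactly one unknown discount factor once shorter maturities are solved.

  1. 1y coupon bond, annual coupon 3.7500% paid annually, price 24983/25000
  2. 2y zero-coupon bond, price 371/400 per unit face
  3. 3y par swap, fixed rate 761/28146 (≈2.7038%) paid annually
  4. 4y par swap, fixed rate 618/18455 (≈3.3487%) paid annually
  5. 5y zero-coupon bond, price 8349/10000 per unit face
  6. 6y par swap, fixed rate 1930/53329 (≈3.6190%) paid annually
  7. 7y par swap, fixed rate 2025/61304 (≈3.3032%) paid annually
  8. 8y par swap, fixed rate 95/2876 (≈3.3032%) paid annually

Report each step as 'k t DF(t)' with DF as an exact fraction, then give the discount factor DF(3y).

step 1 [1y] bond c/1=3/80: DF=(24983/25000 − 3/80·(0))/(1+3/80) = 602/625 ≈ 0.963200
step 2 [2y] zero: DF = P = 371/400 ≈ 0.927500
step 3 [3y] swap r/1=761/28146: DF=(1 − 761/28146·(0.963200+0.927500))/(1+761/28146) = 9239/10000 ≈ 0.923900
step 4 [4y] swap r/1=618/18455: DF=(1 − 618/18455·(0.963200+0.927500+0.923900))/(1+618/18455) = 2191/2500 ≈ 0.876400
step 5 [5y] zero: DF = P = 8349/10000 ≈ 0.834900
step 6 [6y] swap r/1=1930/53329: DF=(1 − 1930/53329·(0.963200+0.927500+0.923900+0.876400+0.834900))/(1+1930/53329) = 807/1000 ≈ 0.807000
step 7 [7y] swap r/1=2025/61304: DF=(1 − 2025/61304·(0.963200+0.927500+0.923900+0.876400+0.834900+0.807000))/(1+2025/61304) = 319/400 ≈ 0.797500
step 8 [8y] swap r/1=95/2876: DF=(1 − 95/2876·(0.963200+0.927500+0.923900+0.876400+0.834900+0.807000+0.797500))/(1+95/2876) = 193/250 ≈ 0.772000

1 1 602/625
2 2 371/400
3 3 9239/10000
4 4 2191/2500
5 5 8349/10000
6 6 807/1000
7 7 319/400
8 8 193/250
DF(3y) = 9239/10000 ≈ 0.923900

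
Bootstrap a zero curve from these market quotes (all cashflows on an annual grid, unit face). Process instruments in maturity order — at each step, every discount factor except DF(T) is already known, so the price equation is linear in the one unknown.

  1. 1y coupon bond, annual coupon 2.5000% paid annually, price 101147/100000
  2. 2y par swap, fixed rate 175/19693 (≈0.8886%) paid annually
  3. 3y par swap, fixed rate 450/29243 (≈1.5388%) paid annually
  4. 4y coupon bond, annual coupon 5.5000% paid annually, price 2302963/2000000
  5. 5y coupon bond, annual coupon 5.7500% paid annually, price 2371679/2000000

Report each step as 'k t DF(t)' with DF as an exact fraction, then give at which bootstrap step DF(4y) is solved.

1 1 2467/2500
2 2 393/400
3 3 191/200
4 4 939/1000
5 5 9113/10000
DF(4y) is solved at step 4

step 1 [1y] bond c/1=1/40: DF=(101147/100000 − 1/40·(0))/(1+1/40) = 2467/2500 ≈ 0.986800
step 2 [2y] swap r/1=175/19693: DF=(1 − 175/19693·(0.986800))/(1+175/19693) = 393/400 ≈ 0.982500
step 3 [3y] swap r/1=450/29243: DF=(1 − 450/29243·(0.986800+0.982500))/(1+450/29243) = 191/200 ≈ 0.955000
step 4 [4y] bond c/1=11/200: DF=(2302963/2000000 − 11/200·(0.986800+0.982500+0.955000))/(1+11/200) = 939/1000 ≈ 0.939000
step 5 [5y] bond c/1=23/400: DF=(2371679/2000000 − 23/400·(0.986800+0.982500+0.955000+0.939000))/(1+23/400) = 9113/10000 ≈ 0.911300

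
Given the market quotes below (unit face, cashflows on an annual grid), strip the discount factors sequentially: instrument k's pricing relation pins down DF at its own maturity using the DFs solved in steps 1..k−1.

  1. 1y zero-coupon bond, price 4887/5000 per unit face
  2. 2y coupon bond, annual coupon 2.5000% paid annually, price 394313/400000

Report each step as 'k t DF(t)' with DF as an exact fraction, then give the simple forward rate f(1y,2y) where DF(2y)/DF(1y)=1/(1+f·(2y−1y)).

1 1 4887/5000
2 2 9379/10000
f(1y,2y) = ((4887/5000)/(9379/10000) − 1)/(1) = 395/9379 ≈ 4.2115%

step 1 [1y] zero: DF = P = 4887/5000 ≈ 0.977400
step 2 [2y] bond c/1=1/40: DF=(394313/400000 − 1/40·(0.977400))/(1+1/40) = 9379/10000 ≈ 0.937900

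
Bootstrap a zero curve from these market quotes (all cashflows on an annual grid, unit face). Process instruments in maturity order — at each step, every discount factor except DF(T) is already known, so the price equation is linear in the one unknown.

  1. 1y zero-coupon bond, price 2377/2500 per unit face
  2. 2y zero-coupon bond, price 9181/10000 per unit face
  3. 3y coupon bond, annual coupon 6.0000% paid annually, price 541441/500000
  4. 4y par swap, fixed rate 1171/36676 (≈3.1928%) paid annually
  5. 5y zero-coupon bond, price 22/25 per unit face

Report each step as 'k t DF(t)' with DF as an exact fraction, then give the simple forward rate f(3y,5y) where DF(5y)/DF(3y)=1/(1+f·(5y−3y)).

1 1 2377/2500
2 2 9181/10000
3 3 4579/5000
4 4 8829/10000
5 5 22/25
f(3y,5y) = ((4579/5000)/(22/25) − 1)/(2) = 179/8800 ≈ 2.0341%

step 1 [1y] zero: DF = P = 2377/2500 ≈ 0.950800
step 2 [2y] zero: DF = P = 9181/10000 ≈ 0.918100
step 3 [3y] bond c/1=3/50: DF=(541441/500000 − 3/50·(0.950800+0.918100))/(1+3/50) = 4579/5000 ≈ 0.915800
step 4 [4y] swap r/1=1171/36676: DF=(1 − 1171/36676·(0.950800+0.918100+0.915800))/(1+1171/36676) = 8829/10000 ≈ 0.882900
step 5 [5y] zero: DF = P = 22/25 ≈ 0.880000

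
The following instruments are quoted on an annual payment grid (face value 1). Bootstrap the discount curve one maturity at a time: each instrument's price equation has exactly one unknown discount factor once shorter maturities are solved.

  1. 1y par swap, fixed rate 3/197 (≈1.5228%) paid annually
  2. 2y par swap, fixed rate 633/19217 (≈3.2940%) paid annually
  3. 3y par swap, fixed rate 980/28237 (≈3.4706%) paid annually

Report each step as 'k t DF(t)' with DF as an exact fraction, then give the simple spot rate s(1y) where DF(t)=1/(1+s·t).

step 1 [1y] swap r/1=3/197: DF=(1 − 3/197·(0))/(1+3/197) = 197/200 ≈ 0.985000
step 2 [2y] swap r/1=633/19217: DF=(1 − 633/19217·(0.985000))/(1+633/19217) = 9367/10000 ≈ 0.936700
step 3 [3y] swap r/1=980/28237: DF=(1 − 980/28237·(0.985000+0.936700))/(1+980/28237) = 451/500 ≈ 0.902000

1 1 197/200
2 2 9367/10000
3 3 451/500
s(1y) = (1/(197/200) − 1)/(1) = 3/197 ≈ 1.5228%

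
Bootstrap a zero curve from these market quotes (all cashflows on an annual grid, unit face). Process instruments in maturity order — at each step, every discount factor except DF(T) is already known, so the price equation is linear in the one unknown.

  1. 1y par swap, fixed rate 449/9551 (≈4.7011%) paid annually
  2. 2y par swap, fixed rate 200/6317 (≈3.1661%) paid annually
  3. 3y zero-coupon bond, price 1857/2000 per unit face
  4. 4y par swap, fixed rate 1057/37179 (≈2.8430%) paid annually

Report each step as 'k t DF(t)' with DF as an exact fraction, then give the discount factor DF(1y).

step 1 [1y] swap r/1=449/9551: DF=(1 − 449/9551·(0))/(1+449/9551) = 9551/10000 ≈ 0.955100
step 2 [2y] swap r/1=200/6317: DF=(1 − 200/6317·(0.955100))/(1+200/6317) = 47/50 ≈ 0.940000
step 3 [3y] zero: DF = P = 1857/2000 ≈ 0.928500
step 4 [4y] swap r/1=1057/37179: DF=(1 − 1057/37179·(0.955100+0.940000+0.928500))/(1+1057/37179) = 8943/10000 ≈ 0.894300

1 1 9551/10000
2 2 47/50
3 3 1857/2000
4 4 8943/10000
DF(1y) = 9551/10000 ≈ 0.955100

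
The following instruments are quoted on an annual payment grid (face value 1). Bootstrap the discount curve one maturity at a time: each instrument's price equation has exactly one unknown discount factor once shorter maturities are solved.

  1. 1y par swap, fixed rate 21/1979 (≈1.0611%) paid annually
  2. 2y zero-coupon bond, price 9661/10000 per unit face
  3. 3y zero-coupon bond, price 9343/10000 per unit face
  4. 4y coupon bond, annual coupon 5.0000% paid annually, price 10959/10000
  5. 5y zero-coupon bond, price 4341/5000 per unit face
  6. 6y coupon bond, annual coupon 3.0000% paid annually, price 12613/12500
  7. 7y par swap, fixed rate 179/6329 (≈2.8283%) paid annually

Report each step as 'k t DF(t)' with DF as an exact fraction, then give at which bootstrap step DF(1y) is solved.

step 1 [1y] swap r/1=21/1979: DF=(1 − 21/1979·(0))/(1+21/1979) = 1979/2000 ≈ 0.989500
step 2 [2y] zero: DF = P = 9661/10000 ≈ 0.966100
step 3 [3y] zero: DF = P = 9343/10000 ≈ 0.934300
step 4 [4y] bond c/1=1/20: DF=(10959/10000 − 1/20·(0.989500+0.966100+0.934300))/(1+1/20) = 9061/10000 ≈ 0.906100
step 5 [5y] zero: DF = P = 4341/5000 ≈ 0.868200
step 6 [6y] bond c/1=3/100: DF=(12613/12500 − 3/100·(0.989500+0.966100+0.934300+0.906100+0.868200))/(1+3/100) = 4219/5000 ≈ 0.843800
step 7 [7y] swap r/1=179/6329: DF=(1 − 179/6329·(0.989500+0.966100+0.934300+0.906100+0.868200+0.843800))/(1+179/6329) = 821/1000 ≈ 0.821000

1 1 1979/2000
2 2 9661/10000
3 3 9343/10000
4 4 9061/10000
5 5 4341/5000
6 6 4219/5000
7 7 821/1000
DF(1y) is solved at step 1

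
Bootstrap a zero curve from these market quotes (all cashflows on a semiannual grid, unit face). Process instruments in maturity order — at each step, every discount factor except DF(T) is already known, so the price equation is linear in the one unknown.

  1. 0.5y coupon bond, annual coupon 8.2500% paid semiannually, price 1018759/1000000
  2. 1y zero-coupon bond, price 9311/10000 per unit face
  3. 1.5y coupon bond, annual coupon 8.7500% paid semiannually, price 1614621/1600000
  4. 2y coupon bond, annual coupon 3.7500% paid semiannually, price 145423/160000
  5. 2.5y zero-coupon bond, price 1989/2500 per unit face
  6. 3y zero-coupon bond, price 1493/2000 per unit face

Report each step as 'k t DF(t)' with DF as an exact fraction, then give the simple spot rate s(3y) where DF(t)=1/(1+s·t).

step 1 [0.5y] bond c/2=33/800: DF=(1018759/1000000 − 33/800·(0))/(1+33/800) = 1223/1250 ≈ 0.978400
step 2 [1y] zero: DF = P = 9311/10000 ≈ 0.931100
step 3 [1.5y] bond c/2=7/160: DF=(1614621/1600000 − 7/160·(0.978400+0.931100))/(1+7/160) = 2217/2500 ≈ 0.886800
step 4 [2y] bond c/2=3/160: DF=(145423/160000 − 3/160·(0.978400+0.931100+0.886800))/(1+3/160) = 8407/10000 ≈ 0.840700
step 5 [2.5y] zero: DF = P = 1989/2500 ≈ 0.795600
step 6 [3y] zero: DF = P = 1493/2000 ≈ 0.746500

1 1/2 1223/1250
2 1 9311/10000
3 3/2 2217/2500
4 2 8407/10000
5 5/2 1989/2500
6 3 1493/2000
s(3y) = (1/(1493/2000) − 1)/(3) = 169/1493 ≈ 11.3195%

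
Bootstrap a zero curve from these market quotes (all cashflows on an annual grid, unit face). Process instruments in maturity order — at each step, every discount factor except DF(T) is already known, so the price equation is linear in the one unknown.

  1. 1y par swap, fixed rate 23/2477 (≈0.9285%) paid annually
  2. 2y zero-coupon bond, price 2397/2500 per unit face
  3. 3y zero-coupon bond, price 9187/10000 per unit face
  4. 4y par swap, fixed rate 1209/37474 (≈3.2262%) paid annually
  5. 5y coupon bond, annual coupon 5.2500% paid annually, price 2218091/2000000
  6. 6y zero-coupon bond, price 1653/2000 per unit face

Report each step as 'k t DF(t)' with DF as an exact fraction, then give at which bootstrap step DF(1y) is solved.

step 1 [1y] swap r/1=23/2477: DF=(1 − 23/2477·(0))/(1+23/2477) = 2477/2500 ≈ 0.990800
step 2 [2y] zero: DF = P = 2397/2500 ≈ 0.958800
step 3 [3y] zero: DF = P = 9187/10000 ≈ 0.918700
step 4 [4y] swap r/1=1209/37474: DF=(1 − 1209/37474·(0.990800+0.958800+0.918700))/(1+1209/37474) = 8791/10000 ≈ 0.879100
step 5 [5y] bond c/1=21/400: DF=(2218091/2000000 − 21/400·(0.990800+0.958800+0.918700+0.879100))/(1+21/400) = 2167/2500 ≈ 0.866800
step 6 [6y] zero: DF = P = 1653/2000 ≈ 0.826500

1 1 2477/2500
2 2 2397/2500
3 3 9187/10000
4 4 8791/10000
5 5 2167/2500
6 6 1653/2000
DF(1y) is solved at step 1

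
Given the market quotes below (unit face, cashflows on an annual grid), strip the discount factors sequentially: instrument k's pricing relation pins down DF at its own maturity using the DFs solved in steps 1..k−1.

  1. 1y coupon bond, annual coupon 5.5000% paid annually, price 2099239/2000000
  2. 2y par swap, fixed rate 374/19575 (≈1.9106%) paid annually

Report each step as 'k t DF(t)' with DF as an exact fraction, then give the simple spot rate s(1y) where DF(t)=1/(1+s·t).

1 1 9949/10000
2 2 4813/5000
s(1y) = (1/(9949/10000) − 1)/(1) = 51/9949 ≈ 0.5126%

step 1 [1y] bond c/1=11/200: DF=(2099239/2000000 − 11/200·(0))/(1+11/200) = 9949/10000 ≈ 0.994900
step 2 [2y] swap r/1=374/19575: DF=(1 − 374/19575·(0.994900))/(1+374/19575) = 4813/5000 ≈ 0.962600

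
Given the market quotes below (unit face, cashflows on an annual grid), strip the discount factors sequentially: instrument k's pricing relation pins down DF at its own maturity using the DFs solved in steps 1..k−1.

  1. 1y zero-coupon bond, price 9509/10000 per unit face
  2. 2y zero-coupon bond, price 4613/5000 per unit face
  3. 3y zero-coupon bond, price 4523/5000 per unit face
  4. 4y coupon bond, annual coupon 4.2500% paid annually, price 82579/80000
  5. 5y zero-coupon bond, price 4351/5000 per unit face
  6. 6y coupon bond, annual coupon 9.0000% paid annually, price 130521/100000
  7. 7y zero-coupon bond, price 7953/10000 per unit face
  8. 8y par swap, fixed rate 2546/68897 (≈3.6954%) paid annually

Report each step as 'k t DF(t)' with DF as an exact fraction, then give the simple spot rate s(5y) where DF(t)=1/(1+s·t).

1 1 9509/10000
2 2 4613/5000
3 3 4523/5000
4 4 8769/10000
5 5 4351/5000
6 6 4119/5000
7 7 7953/10000
8 8 3727/5000
s(5y) = (1/(4351/5000) − 1)/(5) = 649/21755 ≈ 2.9832%

step 1 [1y] zero: DF = P = 9509/10000 ≈ 0.950900
step 2 [2y] zero: DF = P = 4613/5000 ≈ 0.922600
step 3 [3y] zero: DF = P = 4523/5000 ≈ 0.904600
step 4 [4y] bond c/1=17/400: DF=(82579/80000 − 17/400·(0.950900+0.922600+0.904600))/(1+17/400) = 8769/10000 ≈ 0.876900
step 5 [5y] zero: DF = P = 4351/5000 ≈ 0.870200
step 6 [6y] bond c/1=9/100: DF=(130521/100000 − 9/100·(0.950900+0.922600+0.904600+0.876900+0.870200))/(1+9/100) = 4119/5000 ≈ 0.823800
step 7 [7y] zero: DF = P = 7953/10000 ≈ 0.795300
step 8 [8y] swap r/1=2546/68897: DF=(1 − 2546/68897·(0.950900+0.922600+0.904600+0.876900+0.870200+0.823800+0.795300))/(1+2546/68897) = 3727/5000 ≈ 0.745400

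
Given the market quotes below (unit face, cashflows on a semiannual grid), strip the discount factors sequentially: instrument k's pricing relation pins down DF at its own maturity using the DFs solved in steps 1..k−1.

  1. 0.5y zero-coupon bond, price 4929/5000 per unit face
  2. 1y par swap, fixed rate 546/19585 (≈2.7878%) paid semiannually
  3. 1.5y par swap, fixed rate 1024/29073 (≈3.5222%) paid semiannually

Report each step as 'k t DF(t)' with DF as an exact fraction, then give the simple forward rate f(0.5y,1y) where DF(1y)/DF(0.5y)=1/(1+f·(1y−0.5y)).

step 1 [0.5y] zero: DF = P = 4929/5000 ≈ 0.985800
step 2 [1y] swap r/2=273/19585: DF=(1 − 273/19585·(0.985800))/(1+273/19585) = 9727/10000 ≈ 0.972700
step 3 [1.5y] swap r/2=512/29073: DF=(1 − 512/29073·(0.985800+0.972700))/(1+512/29073) = 593/625 ≈ 0.948800

1 1/2 4929/5000
2 1 9727/10000
3 3/2 593/625
f(0.5y,1y) = ((4929/5000)/(9727/10000) − 1)/(1/2) = 262/9727 ≈ 2.6935%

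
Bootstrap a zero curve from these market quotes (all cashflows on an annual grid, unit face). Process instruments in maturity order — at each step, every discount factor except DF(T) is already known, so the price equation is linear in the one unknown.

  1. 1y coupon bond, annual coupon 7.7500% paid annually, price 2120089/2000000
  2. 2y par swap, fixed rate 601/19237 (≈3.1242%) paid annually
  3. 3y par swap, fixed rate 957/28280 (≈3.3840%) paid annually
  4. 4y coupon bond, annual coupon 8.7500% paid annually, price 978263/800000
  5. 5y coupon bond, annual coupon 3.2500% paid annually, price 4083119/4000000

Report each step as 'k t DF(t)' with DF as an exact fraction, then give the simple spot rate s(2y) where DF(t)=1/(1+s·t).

1 1 4919/5000
2 2 9399/10000
3 3 9043/10000
4 4 8969/10000
5 5 4357/5000
s(2y) = (1/(9399/10000) − 1)/(2) = 601/18798 ≈ 3.1971%

step 1 [1y] bond c/1=31/400: DF=(2120089/2000000 − 31/400·(0))/(1+31/400) = 4919/5000 ≈ 0.983800
step 2 [2y] swap r/1=601/19237: DF=(1 − 601/19237·(0.983800))/(1+601/19237) = 9399/10000 ≈ 0.939900
step 3 [3y] swap r/1=957/28280: DF=(1 − 957/28280·(0.983800+0.939900))/(1+957/28280) = 9043/10000 ≈ 0.904300
step 4 [4y] bond c/1=7/80: DF=(978263/800000 − 7/80·(0.983800+0.939900+0.904300))/(1+7/80) = 8969/10000 ≈ 0.896900
step 5 [5y] bond c/1=13/400: DF=(4083119/4000000 − 13/400·(0.983800+0.939900+0.904300+0.896900))/(1+13/400) = 4357/5000 ≈ 0.871400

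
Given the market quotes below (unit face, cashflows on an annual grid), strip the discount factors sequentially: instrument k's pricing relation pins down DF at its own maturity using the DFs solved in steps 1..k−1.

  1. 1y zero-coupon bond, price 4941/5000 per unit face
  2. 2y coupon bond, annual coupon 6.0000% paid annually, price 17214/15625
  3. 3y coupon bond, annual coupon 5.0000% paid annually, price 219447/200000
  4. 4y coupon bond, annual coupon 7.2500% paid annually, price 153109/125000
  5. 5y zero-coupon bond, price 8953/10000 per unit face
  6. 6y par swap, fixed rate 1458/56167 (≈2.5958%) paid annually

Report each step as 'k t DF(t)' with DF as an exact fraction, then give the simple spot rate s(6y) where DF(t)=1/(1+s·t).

1 1 4941/5000
2 2 4917/5000
3 3 9511/10000
4 4 1889/2000
5 5 8953/10000
6 6 4271/5000
s(6y) = (1/(4271/5000) − 1)/(6) = 243/8542 ≈ 2.8448%

step 1 [1y] zero: DF = P = 4941/5000 ≈ 0.988200
step 2 [2y] bond c/1=3/50: DF=(17214/15625 − 3/50·(0.988200))/(1+3/50) = 4917/5000 ≈ 0.983400
step 3 [3y] bond c/1=1/20: DF=(219447/200000 − 1/20·(0.988200+0.983400))/(1+1/20) = 9511/10000 ≈ 0.951100
step 4 [4y] bond c/1=29/400: DF=(153109/125000 − 29/400·(0.988200+0.983400+0.951100))/(1+29/400) = 1889/2000 ≈ 0.944500
step 5 [5y] zero: DF = P = 8953/10000 ≈ 0.895300
step 6 [6y] swap r/1=1458/56167: DF=(1 − 1458/56167·(0.988200+0.983400+0.951100+0.944500+0.895300))/(1+1458/56167) = 4271/5000 ≈ 0.854200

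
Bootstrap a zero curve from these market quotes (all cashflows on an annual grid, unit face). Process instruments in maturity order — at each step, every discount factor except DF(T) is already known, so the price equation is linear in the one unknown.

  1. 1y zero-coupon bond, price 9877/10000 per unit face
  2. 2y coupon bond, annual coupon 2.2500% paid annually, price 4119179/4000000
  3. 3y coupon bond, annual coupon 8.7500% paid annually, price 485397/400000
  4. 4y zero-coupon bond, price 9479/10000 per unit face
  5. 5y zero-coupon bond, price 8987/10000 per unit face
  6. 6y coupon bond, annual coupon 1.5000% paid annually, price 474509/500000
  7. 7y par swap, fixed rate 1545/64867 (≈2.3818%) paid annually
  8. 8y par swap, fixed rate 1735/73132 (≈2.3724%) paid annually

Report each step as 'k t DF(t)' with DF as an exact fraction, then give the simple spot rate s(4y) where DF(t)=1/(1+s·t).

step 1 [1y] zero: DF = P = 9877/10000 ≈ 0.987700
step 2 [2y] bond c/1=9/400: DF=(4119179/4000000 − 9/400·(0.987700))/(1+9/400) = 4927/5000 ≈ 0.985400
step 3 [3y] bond c/1=7/80: DF=(485397/400000 − 7/80·(0.987700+0.985400))/(1+7/80) = 9571/10000 ≈ 0.957100
step 4 [4y] zero: DF = P = 9479/10000 ≈ 0.947900
step 5 [5y] zero: DF = P = 8987/10000 ≈ 0.898700
step 6 [6y] bond c/1=3/200: DF=(474509/500000 − 3/200·(0.987700+0.985400+0.957100+0.947900+0.898700))/(1+3/200) = 2161/2500 ≈ 0.864400
step 7 [7y] swap r/1=1545/64867: DF=(1 − 1545/64867·(0.987700+0.985400+0.957100+0.947900+0.898700+0.864400))/(1+1545/64867) = 1691/2000 ≈ 0.845500
step 8 [8y] swap r/1=1735/73132: DF=(1 − 1735/73132·(0.987700+0.985400+0.957100+0.947900+0.898700+0.864400+0.845500))/(1+1735/73132) = 1653/2000 ≈ 0.826500

1 1 9877/10000
2 2 4927/5000
3 3 9571/10000
4 4 9479/10000
5 5 8987/10000
6 6 2161/2500
7 7 1691/2000
8 8 1653/2000
s(4y) = (1/(9479/10000) − 1)/(4) = 521/37916 ≈ 1.3741%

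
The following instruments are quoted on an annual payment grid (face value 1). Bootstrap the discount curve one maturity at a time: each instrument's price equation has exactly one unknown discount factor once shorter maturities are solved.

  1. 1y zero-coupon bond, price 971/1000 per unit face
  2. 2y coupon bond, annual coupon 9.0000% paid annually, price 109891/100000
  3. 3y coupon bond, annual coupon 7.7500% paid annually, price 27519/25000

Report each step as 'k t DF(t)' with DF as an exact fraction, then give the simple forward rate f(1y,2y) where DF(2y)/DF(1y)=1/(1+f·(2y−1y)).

step 1 [1y] zero: DF = P = 971/1000 ≈ 0.971000
step 2 [2y] bond c/1=9/100: DF=(109891/100000 − 9/100·(0.971000))/(1+9/100) = 116/125 ≈ 0.928000
step 3 [3y] bond c/1=31/400: DF=(27519/25000 − 31/400·(0.971000+0.928000))/(1+31/400) = 177/200 ≈ 0.885000

1 1 971/1000
2 2 116/125
3 3 177/200
f(1y,2y) = ((971/1000)/(116/125) − 1)/(1) = 43/928 ≈ 4.6336%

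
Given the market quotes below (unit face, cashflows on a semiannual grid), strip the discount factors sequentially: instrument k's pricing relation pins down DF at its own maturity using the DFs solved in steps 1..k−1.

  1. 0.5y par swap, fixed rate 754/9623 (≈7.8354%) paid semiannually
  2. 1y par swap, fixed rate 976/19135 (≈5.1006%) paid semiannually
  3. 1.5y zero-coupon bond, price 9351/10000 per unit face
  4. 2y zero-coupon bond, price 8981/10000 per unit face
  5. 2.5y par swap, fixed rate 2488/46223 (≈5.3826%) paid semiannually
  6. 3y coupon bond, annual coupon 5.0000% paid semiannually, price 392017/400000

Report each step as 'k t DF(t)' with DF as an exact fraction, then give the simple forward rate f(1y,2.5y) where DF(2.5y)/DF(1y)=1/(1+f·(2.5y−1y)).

step 1 [0.5y] swap r/2=377/9623: DF=(1 − 377/9623·(0))/(1+377/9623) = 9623/10000 ≈ 0.962300
step 2 [1y] swap r/2=488/19135: DF=(1 − 488/19135·(0.962300))/(1+488/19135) = 1189/1250 ≈ 0.951200
step 3 [1.5y] zero: DF = P = 9351/10000 ≈ 0.935100
step 4 [2y] zero: DF = P = 8981/10000 ≈ 0.898100
step 5 [2.5y] swap r/2=1244/46223: DF=(1 − 1244/46223·(0.962300+0.951200+0.935100+0.898100))/(1+1244/46223) = 2189/2500 ≈ 0.875600
step 6 [3y] bond c/2=1/40: DF=(392017/400000 − 1/40·(0.962300+0.951200+0.935100+0.898100+0.875600))/(1+1/40) = 4217/5000 ≈ 0.843400

1 1/2 9623/10000
2 1 1189/1250
3 3/2 9351/10000
4 2 8981/10000
5 5/2 2189/2500
6 3 4217/5000
f(1y,2.5y) = ((1189/1250)/(2189/2500) − 1)/(3/2) = 126/2189 ≈ 5.7561%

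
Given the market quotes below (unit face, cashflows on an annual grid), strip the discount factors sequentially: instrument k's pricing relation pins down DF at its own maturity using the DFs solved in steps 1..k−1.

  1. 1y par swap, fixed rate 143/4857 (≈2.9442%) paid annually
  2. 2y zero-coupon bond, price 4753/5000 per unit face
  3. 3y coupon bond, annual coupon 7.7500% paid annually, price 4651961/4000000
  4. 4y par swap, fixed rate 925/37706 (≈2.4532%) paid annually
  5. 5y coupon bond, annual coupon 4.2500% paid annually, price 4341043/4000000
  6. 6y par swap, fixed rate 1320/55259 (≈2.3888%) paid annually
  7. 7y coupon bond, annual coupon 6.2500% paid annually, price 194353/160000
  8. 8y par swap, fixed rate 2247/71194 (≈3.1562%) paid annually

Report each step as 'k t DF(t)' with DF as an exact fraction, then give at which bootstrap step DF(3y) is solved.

step 1 [1y] swap r/1=143/4857: DF=(1 − 143/4857·(0))/(1+143/4857) = 4857/5000 ≈ 0.971400
step 2 [2y] zero: DF = P = 4753/5000 ≈ 0.950600
step 3 [3y] bond c/1=31/400: DF=(4651961/4000000 − 31/400·(0.971400+0.950600))/(1+31/400) = 9411/10000 ≈ 0.941100
step 4 [4y] swap r/1=925/37706: DF=(1 − 925/37706·(0.971400+0.950600+0.941100))/(1+925/37706) = 363/400 ≈ 0.907500
step 5 [5y] bond c/1=17/400: DF=(4341043/4000000 − 17/400·(0.971400+0.950600+0.941100+0.907500))/(1+17/400) = 8873/10000 ≈ 0.887300
step 6 [6y] swap r/1=1320/55259: DF=(1 − 1320/55259·(0.971400+0.950600+0.941100+0.907500+0.887300))/(1+1320/55259) = 217/250 ≈ 0.868000
step 7 [7y] bond c/1=1/16: DF=(194353/160000 − 1/16·(0.971400+0.950600+0.941100+0.907500+0.887300+0.868000))/(1+1/16) = 4091/5000 ≈ 0.818200
step 8 [8y] swap r/1=2247/71194: DF=(1 − 2247/71194·(0.971400+0.950600+0.941100+0.907500+0.887300+0.868000+0.818200))/(1+2247/71194) = 7753/10000 ≈ 0.775300

1 1 4857/5000
2 2 4753/5000
3 3 9411/10000
4 4 363/400
5 5 8873/10000
6 6 217/250
7 7 4091/5000
8 8 7753/10000
DF(3y) is solved at step 3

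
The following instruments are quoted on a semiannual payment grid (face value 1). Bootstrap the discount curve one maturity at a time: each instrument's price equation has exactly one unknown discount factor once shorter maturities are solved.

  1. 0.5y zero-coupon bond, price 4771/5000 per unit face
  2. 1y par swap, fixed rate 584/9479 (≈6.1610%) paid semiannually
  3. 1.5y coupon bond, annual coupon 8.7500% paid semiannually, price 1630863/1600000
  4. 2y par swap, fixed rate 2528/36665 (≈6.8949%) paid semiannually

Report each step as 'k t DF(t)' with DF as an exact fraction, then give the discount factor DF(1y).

1 1/2 4771/5000
2 1 1177/1250
3 3/2 8971/10000
4 2 546/625
DF(1y) = 1177/1250 ≈ 0.941600

step 1 [0.5y] zero: DF = P = 4771/5000 ≈ 0.954200
step 2 [1y] swap r/2=292/9479: DF=(1 − 292/9479·(0.954200))/(1+292/9479) = 1177/1250 ≈ 0.941600
step 3 [1.5y] bond c/2=7/160: DF=(1630863/1600000 − 7/160·(0.954200+0.941600))/(1+7/160) = 8971/10000 ≈ 0.897100
step 4 [2y] swap r/2=1264/36665: DF=(1 − 1264/36665·(0.954200+0.941600+0.897100))/(1+1264/36665) = 546/625 ≈ 0.873600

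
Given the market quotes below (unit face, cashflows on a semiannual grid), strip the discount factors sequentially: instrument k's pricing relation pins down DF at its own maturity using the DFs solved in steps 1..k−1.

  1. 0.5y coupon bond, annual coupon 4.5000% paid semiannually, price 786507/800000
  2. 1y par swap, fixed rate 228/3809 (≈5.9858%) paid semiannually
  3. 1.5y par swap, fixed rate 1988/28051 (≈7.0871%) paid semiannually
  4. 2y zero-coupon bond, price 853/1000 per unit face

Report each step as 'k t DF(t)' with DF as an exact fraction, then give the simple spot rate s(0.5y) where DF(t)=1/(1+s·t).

1 1/2 1923/2000
2 1 943/1000
3 3/2 4503/5000
4 2 853/1000
s(0.5y) = (1/(1923/2000) − 1)/(1/2) = 154/1923 ≈ 8.0083%

step 1 [0.5y] bond c/2=9/400: DF=(786507/800000 − 9/400·(0))/(1+9/400) = 1923/2000 ≈ 0.961500
step 2 [1y] swap r/2=114/3809: DF=(1 − 114/3809·(0.961500))/(1+114/3809) = 943/1000 ≈ 0.943000
step 3 [1.5y] swap r/2=994/28051: DF=(1 − 994/28051·(0.961500+0.943000))/(1+994/28051) = 4503/5000 ≈ 0.900600
step 4 [2y] zero: DF = P = 853/1000 ≈ 0.853000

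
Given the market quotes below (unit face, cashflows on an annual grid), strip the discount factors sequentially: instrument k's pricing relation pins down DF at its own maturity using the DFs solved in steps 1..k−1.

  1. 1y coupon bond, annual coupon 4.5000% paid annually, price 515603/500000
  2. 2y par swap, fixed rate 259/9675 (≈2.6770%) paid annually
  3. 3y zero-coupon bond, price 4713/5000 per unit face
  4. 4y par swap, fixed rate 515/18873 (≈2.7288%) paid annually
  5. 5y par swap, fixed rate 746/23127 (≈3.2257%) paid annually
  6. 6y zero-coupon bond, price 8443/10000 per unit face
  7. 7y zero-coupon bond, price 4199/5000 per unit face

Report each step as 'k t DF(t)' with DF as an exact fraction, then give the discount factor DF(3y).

step 1 [1y] bond c/1=9/200: DF=(515603/500000 − 9/200·(0))/(1+9/200) = 2467/2500 ≈ 0.986800
step 2 [2y] swap r/1=259/9675: DF=(1 − 259/9675·(0.986800))/(1+259/9675) = 4741/5000 ≈ 0.948200
step 3 [3y] zero: DF = P = 4713/5000 ≈ 0.942600
step 4 [4y] swap r/1=515/18873: DF=(1 − 515/18873·(0.986800+0.948200+0.942600))/(1+515/18873) = 897/1000 ≈ 0.897000
step 5 [5y] swap r/1=746/23127: DF=(1 − 746/23127·(0.986800+0.948200+0.942600+0.897000))/(1+746/23127) = 2127/2500 ≈ 0.850800
step 6 [6y] zero: DF = P = 8443/10000 ≈ 0.844300
step 7 [7y] zero: DF = P = 4199/5000 ≈ 0.839800

1 1 2467/2500
2 2 4741/5000
3 3 4713/5000
4 4 897/1000
5 5 2127/2500
6 6 8443/10000
7 7 4199/5000
DF(3y) = 4713/5000 ≈ 0.942600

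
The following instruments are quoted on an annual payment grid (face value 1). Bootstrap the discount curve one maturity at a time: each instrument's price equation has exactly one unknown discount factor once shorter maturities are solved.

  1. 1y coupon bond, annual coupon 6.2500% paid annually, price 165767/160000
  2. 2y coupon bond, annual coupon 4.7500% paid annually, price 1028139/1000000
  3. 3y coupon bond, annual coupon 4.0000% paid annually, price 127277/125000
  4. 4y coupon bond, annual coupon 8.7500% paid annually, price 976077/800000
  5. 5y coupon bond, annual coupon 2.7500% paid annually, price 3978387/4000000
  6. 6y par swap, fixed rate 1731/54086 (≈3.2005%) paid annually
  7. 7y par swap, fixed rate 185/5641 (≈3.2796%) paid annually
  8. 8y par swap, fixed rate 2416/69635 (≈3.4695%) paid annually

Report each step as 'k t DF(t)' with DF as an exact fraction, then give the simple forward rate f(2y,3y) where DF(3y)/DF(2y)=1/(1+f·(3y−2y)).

step 1 [1y] bond c/1=1/16: DF=(165767/160000 − 1/16·(0))/(1+1/16) = 9751/10000 ≈ 0.975100
step 2 [2y] bond c/1=19/400: DF=(1028139/1000000 − 19/400·(0.975100))/(1+19/400) = 9373/10000 ≈ 0.937300
step 3 [3y] bond c/1=1/25: DF=(127277/125000 − 1/25·(0.975100+0.937300))/(1+1/25) = 1811/2000 ≈ 0.905500
step 4 [4y] bond c/1=7/80: DF=(976077/800000 − 7/80·(0.975100+0.937300+0.905500))/(1+7/80) = 1119/1250 ≈ 0.895200
step 5 [5y] bond c/1=11/400: DF=(3978387/4000000 − 11/400·(0.975100+0.937300+0.905500+0.895200))/(1+11/400) = 4343/5000 ≈ 0.868600
step 6 [6y] swap r/1=1731/54086: DF=(1 − 1731/54086·(0.975100+0.937300+0.905500+0.895200+0.868600))/(1+1731/54086) = 8269/10000 ≈ 0.826900
step 7 [7y] swap r/1=185/5641: DF=(1 − 185/5641·(0.975100+0.937300+0.905500+0.895200+0.868600+0.826900))/(1+185/5641) = 1593/2000 ≈ 0.796500
step 8 [8y] swap r/1=2416/69635: DF=(1 − 2416/69635·(0.975100+0.937300+0.905500+0.895200+0.868600+0.826900+0.796500))/(1+2416/69635) = 474/625 ≈ 0.758400

1 1 9751/10000
2 2 9373/10000
3 3 1811/2000
4 4 1119/1250
5 5 4343/5000
6 6 8269/10000
7 7 1593/2000
8 8 474/625
f(2y,3y) = ((9373/10000)/(1811/2000) − 1)/(1) = 318/9055 ≈ 3.5119%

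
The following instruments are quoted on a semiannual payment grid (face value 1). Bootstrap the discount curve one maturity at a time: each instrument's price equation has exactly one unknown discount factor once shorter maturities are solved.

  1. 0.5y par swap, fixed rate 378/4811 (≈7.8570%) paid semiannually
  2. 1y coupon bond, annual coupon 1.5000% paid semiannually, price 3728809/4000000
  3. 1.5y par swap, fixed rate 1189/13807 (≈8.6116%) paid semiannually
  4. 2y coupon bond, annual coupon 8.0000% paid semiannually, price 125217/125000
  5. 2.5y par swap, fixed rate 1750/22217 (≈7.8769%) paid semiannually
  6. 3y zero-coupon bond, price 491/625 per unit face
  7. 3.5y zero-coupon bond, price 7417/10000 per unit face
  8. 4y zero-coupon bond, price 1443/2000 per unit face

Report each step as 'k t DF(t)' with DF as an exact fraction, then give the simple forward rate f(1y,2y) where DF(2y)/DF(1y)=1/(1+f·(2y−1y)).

1 1/2 4811/5000
2 1 9181/10000
3 3/2 8811/10000
4 2 857/1000
5 5/2 33/40
6 3 491/625
7 7/2 7417/10000
8 4 1443/2000
f(1y,2y) = ((9181/10000)/(857/1000) − 1)/(1) = 611/8570 ≈ 7.1295%

step 1 [0.5y] swap r/2=189/4811: DF=(1 − 189/4811·(0))/(1+189/4811) = 4811/5000 ≈ 0.962200
step 2 [1y] bond c/2=3/400: DF=(3728809/4000000 − 3/400·(0.962200))/(1+3/400) = 9181/10000 ≈ 0.918100
step 3 [1.5y] swap r/2=1189/27614: DF=(1 − 1189/27614·(0.962200+0.918100))/(1+1189/27614) = 8811/10000 ≈ 0.881100
step 4 [2y] bond c/2=1/25: DF=(125217/125000 − 1/25·(0.962200+0.918100+0.881100))/(1+1/25) = 857/1000 ≈ 0.857000
step 5 [2.5y] swap r/2=875/22217: DF=(1 − 875/22217·(0.962200+0.918100+0.881100+0.857000))/(1+875/22217) = 33/40 ≈ 0.825000
step 6 [3y] zero: DF = P = 491/625 ≈ 0.785600
step 7 [3.5y] zero: DF = P = 7417/10000 ≈ 0.741700
step 8 [4y] zero: DF = P = 1443/2000 ≈ 0.721500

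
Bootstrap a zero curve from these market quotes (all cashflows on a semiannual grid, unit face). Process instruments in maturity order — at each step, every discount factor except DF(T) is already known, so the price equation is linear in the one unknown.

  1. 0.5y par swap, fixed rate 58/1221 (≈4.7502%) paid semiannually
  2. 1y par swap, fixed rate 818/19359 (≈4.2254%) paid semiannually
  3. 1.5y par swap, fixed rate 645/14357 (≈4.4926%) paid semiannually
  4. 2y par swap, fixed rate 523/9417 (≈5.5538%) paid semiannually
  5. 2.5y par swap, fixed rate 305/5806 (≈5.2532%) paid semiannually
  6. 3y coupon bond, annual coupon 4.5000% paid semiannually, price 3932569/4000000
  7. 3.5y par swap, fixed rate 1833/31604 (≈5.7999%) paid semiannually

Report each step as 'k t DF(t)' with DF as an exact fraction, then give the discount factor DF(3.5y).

step 1 [0.5y] swap r/2=29/1221: DF=(1 − 29/1221·(0))/(1+29/1221) = 1221/1250 ≈ 0.976800
step 2 [1y] swap r/2=409/19359: DF=(1 − 409/19359·(0.976800))/(1+409/19359) = 9591/10000 ≈ 0.959100
step 3 [1.5y] swap r/2=645/28714: DF=(1 − 645/28714·(0.976800+0.959100))/(1+645/28714) = 1871/2000 ≈ 0.935500
step 4 [2y] swap r/2=523/18834: DF=(1 − 523/18834·(0.976800+0.959100+0.935500))/(1+523/18834) = 4477/5000 ≈ 0.895400
step 5 [2.5y] swap r/2=305/11612: DF=(1 − 305/11612·(0.976800+0.959100+0.935500+0.895400))/(1+305/11612) = 439/500 ≈ 0.878000
step 6 [3y] bond c/2=9/400: DF=(3932569/4000000 − 9/400·(0.976800+0.959100+0.935500+0.895400+0.878000))/(1+9/400) = 8593/10000 ≈ 0.859300
step 7 [3.5y] swap r/2=1833/63208: DF=(1 − 1833/63208·(0.976800+0.959100+0.935500+0.895400+0.878000+0.859300))/(1+1833/63208) = 8167/10000 ≈ 0.816700

1 1/2 1221/1250
2 1 9591/10000
3 3/2 1871/2000
4 2 4477/5000
5 5/2 439/500
6 3 8593/10000
7 7/2 8167/10000
DF(3.5y) = 8167/10000 ≈ 0.816700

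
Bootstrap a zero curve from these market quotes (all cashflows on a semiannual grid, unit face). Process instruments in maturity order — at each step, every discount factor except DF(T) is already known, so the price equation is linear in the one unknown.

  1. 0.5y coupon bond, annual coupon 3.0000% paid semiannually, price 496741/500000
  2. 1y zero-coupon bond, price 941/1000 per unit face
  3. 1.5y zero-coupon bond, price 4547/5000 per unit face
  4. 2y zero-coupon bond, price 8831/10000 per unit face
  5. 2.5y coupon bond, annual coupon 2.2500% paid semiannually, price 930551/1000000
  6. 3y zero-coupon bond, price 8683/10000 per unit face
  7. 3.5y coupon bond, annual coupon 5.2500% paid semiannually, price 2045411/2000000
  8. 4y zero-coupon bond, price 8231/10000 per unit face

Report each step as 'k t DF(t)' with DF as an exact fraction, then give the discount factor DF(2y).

1 1/2 2447/2500
2 1 941/1000
3 3/2 4547/5000
4 2 8831/10000
5 5/2 8789/10000
6 3 8683/10000
7 7/2 8569/10000
8 4 8231/10000
DF(2y) = 8831/10000 ≈ 0.883100

step 1 [0.5y] bond c/2=3/200: DF=(496741/500000 − 3/200·(0))/(1+3/200) = 2447/2500 ≈ 0.978800
step 2 [1y] zero: DF = P = 941/1000 ≈ 0.941000
step 3 [1.5y] zero: DF = P = 4547/5000 ≈ 0.909400
step 4 [2y] zero: DF = P = 8831/10000 ≈ 0.883100
step 5 [2.5y] bond c/2=9/800: DF=(930551/1000000 − 9/800·(0.978800+0.941000+0.909400+0.883100))/(1+9/800) = 8789/10000 ≈ 0.878900
step 6 [3y] zero: DF = P = 8683/10000 ≈ 0.868300
step 7 [3.5y] bond c/2=21/800: DF=(2045411/2000000 − 21/800·(0.978800+0.941000+0.909400+0.883100+0.878900+0.868300))/(1+21/800) = 8569/10000 ≈ 0.856900
step 8 [4y] zero: DF = P = 8231/10000 ≈ 0.823100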